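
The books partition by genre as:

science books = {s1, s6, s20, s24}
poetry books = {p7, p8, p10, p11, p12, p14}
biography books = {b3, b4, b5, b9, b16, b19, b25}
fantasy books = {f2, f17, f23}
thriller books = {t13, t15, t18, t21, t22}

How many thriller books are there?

5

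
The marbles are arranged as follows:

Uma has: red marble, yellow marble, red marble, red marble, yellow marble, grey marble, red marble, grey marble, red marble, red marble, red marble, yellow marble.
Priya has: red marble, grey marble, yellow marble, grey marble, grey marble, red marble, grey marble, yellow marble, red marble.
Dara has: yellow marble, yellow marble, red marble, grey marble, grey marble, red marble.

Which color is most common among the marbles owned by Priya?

Counts by color (restricted to marbles owned by Priya): grey 4, red 3, yellow 2.
The maximum is 4, held uniquely by grey.

grey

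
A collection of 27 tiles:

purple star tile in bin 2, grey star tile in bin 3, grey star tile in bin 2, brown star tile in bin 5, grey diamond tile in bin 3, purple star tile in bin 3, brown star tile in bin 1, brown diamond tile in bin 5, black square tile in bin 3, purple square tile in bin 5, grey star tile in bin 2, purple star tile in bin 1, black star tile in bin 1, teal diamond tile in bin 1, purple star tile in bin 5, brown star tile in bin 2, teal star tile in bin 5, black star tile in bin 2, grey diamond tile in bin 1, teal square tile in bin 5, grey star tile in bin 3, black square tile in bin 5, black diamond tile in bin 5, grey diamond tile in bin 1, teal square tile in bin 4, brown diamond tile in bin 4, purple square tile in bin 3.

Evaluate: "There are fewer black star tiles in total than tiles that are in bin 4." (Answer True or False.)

black star tiles: 2.
tiles in bin 4: 2.
The claim requires 2 < 2, which does not hold.

False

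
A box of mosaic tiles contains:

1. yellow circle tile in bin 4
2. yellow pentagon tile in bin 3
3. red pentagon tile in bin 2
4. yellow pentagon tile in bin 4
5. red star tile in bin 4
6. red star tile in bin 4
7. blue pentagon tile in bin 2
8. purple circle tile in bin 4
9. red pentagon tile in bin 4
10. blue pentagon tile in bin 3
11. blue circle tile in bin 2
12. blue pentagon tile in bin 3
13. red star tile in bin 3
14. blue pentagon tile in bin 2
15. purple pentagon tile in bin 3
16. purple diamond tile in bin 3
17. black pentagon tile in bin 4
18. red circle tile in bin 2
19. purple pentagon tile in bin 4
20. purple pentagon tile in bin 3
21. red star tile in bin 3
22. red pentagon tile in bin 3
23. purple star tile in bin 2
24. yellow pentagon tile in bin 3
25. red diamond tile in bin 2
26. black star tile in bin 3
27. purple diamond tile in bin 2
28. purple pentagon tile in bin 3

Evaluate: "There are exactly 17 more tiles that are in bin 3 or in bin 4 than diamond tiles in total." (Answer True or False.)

There are 20 tiles in bin 3 or in bin 4.
There are 3 diamond tiles.
The claim requires 20 − 3 (= 17) to equal 17, which holds.

True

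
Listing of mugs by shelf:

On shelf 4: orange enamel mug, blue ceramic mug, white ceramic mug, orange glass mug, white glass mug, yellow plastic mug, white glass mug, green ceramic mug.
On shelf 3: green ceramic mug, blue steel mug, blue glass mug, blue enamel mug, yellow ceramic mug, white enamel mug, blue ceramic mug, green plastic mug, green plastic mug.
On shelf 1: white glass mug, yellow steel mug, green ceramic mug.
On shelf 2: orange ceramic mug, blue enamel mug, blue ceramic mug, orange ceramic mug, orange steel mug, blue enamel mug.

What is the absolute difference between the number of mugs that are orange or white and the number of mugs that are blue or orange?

3

mugs that are orange or white: 10. mugs that are blue or orange: 13.
|10 − 13| = 13 − 10 = 3.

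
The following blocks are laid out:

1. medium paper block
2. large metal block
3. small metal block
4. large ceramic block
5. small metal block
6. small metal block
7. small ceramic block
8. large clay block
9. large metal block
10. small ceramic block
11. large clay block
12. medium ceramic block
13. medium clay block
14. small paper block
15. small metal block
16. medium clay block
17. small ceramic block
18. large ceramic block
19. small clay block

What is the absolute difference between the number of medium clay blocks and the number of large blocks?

4

medium clay blocks: 2. large blocks: 6.
|2 − 6| = 6 − 2 = 4.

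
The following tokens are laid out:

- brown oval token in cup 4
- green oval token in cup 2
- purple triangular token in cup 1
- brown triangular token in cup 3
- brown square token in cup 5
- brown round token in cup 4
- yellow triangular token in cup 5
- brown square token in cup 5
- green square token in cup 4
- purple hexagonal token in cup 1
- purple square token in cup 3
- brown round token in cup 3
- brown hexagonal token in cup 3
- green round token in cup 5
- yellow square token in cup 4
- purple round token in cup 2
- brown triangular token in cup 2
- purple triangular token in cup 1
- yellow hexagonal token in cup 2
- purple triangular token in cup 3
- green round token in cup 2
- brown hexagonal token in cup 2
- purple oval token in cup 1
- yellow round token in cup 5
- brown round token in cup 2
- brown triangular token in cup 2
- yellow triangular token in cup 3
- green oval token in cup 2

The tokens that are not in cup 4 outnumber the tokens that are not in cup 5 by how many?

tokens that are not in cup 4: 24.
tokens that are not in cup 5: 23.
24 − 23 = 1.

1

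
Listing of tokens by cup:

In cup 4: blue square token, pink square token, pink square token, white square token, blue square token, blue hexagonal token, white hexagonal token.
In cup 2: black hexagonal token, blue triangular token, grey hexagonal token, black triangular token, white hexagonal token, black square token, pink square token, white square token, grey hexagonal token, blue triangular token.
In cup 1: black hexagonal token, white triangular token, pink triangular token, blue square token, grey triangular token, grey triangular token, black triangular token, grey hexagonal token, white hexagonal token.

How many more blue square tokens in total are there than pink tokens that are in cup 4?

1

blue square tokens: 3.
pink tokens in cup 4: 2.
3 − 2 = 1.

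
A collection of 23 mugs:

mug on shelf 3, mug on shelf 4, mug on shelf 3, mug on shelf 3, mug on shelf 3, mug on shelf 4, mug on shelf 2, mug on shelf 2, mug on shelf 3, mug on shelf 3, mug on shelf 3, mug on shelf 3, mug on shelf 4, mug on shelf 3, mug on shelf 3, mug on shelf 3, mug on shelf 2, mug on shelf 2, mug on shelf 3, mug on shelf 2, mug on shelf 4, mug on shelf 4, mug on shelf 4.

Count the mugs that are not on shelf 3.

11

Total mugs: 23; with the excluded value: 12; remaining 23 − 12 = 11.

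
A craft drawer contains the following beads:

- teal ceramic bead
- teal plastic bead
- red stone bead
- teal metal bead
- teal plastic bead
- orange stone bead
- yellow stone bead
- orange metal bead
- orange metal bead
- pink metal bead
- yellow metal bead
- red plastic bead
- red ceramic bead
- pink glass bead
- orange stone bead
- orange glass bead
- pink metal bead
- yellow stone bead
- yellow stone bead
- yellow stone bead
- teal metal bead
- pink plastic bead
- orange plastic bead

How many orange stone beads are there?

2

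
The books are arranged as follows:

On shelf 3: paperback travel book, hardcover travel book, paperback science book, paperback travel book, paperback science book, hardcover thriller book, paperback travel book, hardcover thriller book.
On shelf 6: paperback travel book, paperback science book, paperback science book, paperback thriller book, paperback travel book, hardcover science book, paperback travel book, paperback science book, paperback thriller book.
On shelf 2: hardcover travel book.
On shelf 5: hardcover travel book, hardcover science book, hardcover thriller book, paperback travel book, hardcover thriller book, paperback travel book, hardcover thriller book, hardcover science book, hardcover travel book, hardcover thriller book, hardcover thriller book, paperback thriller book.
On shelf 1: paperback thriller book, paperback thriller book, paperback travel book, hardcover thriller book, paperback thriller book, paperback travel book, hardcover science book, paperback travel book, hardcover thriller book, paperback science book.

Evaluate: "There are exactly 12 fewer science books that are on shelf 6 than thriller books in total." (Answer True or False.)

science books on shelf 6: 4.
thriller books: 15.
The claim requires 15 − 4 (= 11) to equal 12, which does not hold.

False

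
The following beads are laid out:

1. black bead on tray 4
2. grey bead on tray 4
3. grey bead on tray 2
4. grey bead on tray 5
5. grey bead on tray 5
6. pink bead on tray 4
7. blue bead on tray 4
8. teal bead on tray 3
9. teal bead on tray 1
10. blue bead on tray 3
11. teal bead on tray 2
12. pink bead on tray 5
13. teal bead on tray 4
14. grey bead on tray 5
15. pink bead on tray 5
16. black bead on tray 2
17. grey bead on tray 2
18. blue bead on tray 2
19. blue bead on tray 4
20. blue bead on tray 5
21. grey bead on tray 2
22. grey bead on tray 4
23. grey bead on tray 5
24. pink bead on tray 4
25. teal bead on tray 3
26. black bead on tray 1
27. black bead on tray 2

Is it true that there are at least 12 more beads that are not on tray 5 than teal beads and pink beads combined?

There are 20 beads that are not on tray 5.
teal beads: 5; pink beads: 4; combined: 5 + 4 = 9.
The claim requires 20 − 9 = 11 ≥ 12, which does not hold.

False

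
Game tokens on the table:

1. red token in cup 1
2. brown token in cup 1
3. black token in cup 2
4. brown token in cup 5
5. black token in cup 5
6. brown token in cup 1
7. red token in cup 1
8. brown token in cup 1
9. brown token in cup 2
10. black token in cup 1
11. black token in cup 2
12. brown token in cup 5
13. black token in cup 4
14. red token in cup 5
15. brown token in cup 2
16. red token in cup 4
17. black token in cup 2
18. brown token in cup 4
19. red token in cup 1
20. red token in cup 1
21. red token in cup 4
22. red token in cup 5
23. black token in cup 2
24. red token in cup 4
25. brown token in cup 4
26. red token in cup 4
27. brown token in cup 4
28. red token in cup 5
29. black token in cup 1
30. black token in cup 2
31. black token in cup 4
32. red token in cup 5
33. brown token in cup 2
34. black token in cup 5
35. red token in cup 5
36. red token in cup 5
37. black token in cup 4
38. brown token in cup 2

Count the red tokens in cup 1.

4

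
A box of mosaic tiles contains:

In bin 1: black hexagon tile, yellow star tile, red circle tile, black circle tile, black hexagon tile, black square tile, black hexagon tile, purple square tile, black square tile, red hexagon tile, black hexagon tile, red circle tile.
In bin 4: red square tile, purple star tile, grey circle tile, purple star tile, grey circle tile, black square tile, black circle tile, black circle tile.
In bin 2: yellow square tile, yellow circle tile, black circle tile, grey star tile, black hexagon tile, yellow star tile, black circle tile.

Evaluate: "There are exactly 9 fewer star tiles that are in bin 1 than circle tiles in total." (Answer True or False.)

True

There is 1 star tile in bin 1.
There are 10 circle tiles.
The claim requires 10 − 1 (= 9) to equal 9, which holds.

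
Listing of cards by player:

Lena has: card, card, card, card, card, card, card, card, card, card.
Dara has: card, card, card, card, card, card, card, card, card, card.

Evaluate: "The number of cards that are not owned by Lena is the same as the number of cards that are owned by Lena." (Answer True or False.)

True

cards that are not owned by Lena: 10.
cards owned by Lena: 10.
The claim requires 10 = 10, which holds.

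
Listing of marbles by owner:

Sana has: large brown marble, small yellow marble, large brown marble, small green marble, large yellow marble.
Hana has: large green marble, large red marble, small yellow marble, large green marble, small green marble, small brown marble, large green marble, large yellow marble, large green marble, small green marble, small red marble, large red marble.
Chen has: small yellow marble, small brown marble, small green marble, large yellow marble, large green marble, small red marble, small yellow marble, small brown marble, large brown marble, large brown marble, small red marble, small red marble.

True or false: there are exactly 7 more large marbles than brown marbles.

True

large marbles: 14.
brown marbles: 7.
The claim requires 14 − 7 (= 7) to equal 7, which holds.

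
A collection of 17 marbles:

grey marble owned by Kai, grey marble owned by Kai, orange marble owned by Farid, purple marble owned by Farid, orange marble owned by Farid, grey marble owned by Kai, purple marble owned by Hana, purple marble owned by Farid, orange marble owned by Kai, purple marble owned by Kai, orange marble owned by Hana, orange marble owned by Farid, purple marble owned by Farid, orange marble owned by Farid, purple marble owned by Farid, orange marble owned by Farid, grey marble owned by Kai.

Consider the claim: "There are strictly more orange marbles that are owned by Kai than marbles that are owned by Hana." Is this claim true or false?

orange marbles owned by Kai: 1.
marbles owned by Hana: 2.
The claim requires 1 > 2, which does not hold.

False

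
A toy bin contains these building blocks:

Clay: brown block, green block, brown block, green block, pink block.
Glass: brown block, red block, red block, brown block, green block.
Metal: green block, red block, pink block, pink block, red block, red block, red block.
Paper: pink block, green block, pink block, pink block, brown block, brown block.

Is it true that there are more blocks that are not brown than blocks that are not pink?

False

blocks that are not brown: 17.
blocks that are not pink: 17.
The claim requires 17 > 17, which does not hold.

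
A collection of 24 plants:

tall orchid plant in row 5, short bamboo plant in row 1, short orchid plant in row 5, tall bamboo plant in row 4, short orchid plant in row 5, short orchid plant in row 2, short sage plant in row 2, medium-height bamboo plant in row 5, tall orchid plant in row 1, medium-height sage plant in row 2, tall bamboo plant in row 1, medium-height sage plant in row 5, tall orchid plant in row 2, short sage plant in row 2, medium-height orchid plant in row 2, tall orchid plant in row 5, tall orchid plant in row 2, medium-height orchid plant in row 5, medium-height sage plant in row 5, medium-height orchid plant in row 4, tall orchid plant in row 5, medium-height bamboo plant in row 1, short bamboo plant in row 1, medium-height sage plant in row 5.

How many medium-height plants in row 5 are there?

5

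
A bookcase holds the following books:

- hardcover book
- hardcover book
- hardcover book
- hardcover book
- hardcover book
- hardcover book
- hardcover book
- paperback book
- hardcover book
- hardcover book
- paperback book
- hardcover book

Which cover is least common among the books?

paperback

Counts by cover: hardcover 10, paperback 2.
The minimum is 2, held uniquely by paperback.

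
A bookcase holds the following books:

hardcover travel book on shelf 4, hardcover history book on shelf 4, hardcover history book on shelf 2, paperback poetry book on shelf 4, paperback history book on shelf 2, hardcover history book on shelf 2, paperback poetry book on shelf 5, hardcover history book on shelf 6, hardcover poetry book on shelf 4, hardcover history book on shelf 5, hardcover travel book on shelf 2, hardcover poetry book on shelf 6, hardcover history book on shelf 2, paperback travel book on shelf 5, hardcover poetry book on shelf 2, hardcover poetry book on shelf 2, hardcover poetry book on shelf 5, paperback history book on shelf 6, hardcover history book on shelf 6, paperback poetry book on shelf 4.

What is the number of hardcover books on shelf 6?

3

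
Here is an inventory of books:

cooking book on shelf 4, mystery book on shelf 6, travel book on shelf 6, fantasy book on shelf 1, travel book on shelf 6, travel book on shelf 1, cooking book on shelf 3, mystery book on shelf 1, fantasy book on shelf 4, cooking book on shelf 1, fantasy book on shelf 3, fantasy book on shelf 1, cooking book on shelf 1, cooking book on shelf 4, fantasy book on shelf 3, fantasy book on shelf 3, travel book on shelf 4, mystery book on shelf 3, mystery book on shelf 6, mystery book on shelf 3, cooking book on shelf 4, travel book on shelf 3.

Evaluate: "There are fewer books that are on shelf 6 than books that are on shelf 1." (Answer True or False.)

There are 4 books on shelf 6.
There are 6 books on shelf 1.
The claim requires 4 < 6, which holds.

True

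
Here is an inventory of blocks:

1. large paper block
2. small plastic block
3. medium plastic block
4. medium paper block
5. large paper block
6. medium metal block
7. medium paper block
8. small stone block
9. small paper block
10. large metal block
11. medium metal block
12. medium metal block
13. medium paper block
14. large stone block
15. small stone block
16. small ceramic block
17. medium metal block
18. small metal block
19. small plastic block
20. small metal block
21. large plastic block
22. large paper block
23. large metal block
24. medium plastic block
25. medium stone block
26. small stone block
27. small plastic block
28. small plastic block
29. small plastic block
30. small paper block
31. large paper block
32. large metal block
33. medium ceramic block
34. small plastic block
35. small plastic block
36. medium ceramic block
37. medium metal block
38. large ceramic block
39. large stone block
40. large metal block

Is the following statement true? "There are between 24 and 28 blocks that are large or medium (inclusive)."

True

There are 25 blocks that are large or medium.
The claim requires 24 ≤ 25 ≤ 28, which holds.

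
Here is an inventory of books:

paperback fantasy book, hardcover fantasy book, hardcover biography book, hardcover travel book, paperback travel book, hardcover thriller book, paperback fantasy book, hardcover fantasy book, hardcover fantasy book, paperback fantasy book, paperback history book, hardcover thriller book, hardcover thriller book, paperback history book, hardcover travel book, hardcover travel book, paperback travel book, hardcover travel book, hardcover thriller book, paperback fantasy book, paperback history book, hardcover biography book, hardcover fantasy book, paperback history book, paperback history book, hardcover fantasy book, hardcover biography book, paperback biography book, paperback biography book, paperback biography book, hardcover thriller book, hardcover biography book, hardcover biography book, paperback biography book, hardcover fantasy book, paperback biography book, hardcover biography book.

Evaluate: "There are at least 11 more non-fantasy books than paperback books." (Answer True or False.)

non-fantasy books: 27.
paperback books: 16.
The claim requires 27 − 16 = 11 ≥ 11, which holds.

True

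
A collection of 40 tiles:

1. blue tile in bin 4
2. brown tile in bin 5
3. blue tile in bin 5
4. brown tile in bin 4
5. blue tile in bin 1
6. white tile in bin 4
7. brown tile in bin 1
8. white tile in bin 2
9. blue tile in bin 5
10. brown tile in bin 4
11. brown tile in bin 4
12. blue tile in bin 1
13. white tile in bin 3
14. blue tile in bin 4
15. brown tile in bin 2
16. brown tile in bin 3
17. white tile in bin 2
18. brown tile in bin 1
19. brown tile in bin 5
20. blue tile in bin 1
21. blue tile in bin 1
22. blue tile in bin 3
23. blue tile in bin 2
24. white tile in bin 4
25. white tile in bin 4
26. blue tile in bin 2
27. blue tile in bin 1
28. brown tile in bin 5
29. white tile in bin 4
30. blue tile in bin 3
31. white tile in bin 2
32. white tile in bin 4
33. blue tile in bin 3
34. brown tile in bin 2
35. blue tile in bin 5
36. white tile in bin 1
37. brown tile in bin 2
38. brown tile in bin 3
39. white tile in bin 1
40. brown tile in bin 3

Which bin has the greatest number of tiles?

bin 4

Counts by bin: bin 4→10, bin 1→9, bin 2→8, bin 3→7, bin 5→6.
The maximum is 10, held uniquely by bin 4.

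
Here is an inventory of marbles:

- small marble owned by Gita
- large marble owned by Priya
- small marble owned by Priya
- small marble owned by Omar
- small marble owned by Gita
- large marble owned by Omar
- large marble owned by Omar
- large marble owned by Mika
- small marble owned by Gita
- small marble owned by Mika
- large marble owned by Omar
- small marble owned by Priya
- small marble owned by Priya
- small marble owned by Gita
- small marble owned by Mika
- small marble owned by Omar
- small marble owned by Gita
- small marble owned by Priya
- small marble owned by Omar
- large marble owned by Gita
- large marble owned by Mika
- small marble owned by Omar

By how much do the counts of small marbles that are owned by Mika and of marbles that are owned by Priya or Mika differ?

small marbles owned by Mika: 2. marbles owned by Priya or Mika: 9.
|2 − 9| = 9 − 2 = 7.

7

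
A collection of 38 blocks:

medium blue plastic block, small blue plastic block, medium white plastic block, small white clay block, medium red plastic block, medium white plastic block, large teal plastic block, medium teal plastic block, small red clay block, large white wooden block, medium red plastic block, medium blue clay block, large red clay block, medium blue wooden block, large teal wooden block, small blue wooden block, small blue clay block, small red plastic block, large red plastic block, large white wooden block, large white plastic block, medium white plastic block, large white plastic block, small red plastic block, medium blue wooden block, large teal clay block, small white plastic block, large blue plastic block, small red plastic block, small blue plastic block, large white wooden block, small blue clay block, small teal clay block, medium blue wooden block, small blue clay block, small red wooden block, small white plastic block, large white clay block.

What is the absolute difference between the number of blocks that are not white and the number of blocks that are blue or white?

2

blocks that are not white: 26. blocks that are blue or white: 24.
|26 − 24| = 26 − 24 = 2.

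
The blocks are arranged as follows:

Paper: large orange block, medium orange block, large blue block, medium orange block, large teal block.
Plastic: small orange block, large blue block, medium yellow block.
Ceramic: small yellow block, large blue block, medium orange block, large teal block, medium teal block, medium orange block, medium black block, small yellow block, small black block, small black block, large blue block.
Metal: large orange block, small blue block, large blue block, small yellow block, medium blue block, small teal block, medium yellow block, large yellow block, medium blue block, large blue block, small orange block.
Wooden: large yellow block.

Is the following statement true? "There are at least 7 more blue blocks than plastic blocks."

|blue blocks| = 9.
|plastic blocks| = 3.
The claim requires 9 − 3 = 6 ≥ 7, which does not hold.

False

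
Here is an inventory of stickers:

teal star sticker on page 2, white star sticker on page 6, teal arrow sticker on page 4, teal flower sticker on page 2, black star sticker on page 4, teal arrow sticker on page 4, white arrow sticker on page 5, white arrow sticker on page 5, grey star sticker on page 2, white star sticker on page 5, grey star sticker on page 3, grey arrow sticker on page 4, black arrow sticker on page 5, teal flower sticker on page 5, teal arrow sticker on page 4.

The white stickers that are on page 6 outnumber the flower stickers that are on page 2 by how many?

white stickers on page 6: 1.
flower stickers on page 2: 1.
1 − 1 = 0.

0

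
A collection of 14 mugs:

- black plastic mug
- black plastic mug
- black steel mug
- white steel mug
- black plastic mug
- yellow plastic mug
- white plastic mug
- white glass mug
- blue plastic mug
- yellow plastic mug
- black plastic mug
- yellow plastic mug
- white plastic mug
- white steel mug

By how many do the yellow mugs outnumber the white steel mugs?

1

yellow mugs: 3.
white steel mugs: 2.
3 − 2 = 1.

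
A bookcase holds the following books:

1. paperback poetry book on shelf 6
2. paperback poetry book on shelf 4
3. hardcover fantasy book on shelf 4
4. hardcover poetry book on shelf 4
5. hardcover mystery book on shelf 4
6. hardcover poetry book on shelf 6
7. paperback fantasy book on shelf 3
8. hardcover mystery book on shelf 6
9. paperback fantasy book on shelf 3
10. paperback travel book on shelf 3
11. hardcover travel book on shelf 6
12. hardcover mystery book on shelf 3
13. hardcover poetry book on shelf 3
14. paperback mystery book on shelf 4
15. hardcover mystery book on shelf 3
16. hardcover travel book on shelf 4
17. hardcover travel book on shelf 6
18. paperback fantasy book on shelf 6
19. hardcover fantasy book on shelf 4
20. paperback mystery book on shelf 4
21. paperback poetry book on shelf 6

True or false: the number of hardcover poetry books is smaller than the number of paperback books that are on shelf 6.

False

|hardcover poetry books| = 3.
|paperback books on shelf 6| = 3.
The claim requires 3 < 3, which does not hold.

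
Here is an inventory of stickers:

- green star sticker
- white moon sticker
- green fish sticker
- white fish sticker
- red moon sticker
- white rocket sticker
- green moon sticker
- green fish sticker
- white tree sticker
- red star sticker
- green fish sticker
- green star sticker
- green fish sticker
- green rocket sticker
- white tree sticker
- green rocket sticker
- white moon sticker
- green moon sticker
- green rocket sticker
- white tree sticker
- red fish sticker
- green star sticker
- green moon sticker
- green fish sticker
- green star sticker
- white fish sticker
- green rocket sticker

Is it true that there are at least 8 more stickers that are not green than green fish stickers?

False

There are 11 stickers that are not green.
There are 5 green fish stickers.
The claim requires 11 − 5 = 6 ≥ 8, which does not hold.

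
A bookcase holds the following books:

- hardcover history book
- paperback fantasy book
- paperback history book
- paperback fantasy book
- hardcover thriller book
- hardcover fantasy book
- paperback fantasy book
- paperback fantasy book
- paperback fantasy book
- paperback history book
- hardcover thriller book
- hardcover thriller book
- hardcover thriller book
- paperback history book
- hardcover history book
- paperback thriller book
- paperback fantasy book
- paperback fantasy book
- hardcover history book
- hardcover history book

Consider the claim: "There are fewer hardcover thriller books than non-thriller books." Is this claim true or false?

There are 4 hardcover thriller books.
There are 15 non-thriller books.
The claim requires 4 < 15, which holds.

True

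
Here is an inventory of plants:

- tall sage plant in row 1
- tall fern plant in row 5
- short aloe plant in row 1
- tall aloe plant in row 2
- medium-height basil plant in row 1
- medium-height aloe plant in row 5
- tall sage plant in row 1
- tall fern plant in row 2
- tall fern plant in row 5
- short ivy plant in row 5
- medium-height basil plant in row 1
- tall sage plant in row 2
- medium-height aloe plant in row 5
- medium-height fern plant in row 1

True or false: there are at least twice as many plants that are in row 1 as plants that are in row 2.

True

|plants in row 1| = 6.
|plants in row 2| = 3.
The claim requires 6 ≥ 2 × 3 = 6, which holds.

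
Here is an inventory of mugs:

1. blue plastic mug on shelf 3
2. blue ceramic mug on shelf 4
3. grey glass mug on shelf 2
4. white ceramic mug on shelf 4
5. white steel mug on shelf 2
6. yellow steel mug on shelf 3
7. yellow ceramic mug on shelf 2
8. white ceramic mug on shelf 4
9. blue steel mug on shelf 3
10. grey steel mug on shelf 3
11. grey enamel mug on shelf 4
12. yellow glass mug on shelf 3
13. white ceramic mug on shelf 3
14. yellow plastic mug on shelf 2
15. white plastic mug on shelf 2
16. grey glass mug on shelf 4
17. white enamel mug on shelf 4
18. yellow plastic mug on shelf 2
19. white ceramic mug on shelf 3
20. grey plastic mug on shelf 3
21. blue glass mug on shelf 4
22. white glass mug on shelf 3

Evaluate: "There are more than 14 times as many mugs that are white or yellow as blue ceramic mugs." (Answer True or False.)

False

There are 13 mugs that are white or yellow.
There is 1 blue ceramic mug.
The claim requires 13 > 14 × 1 = 14, which does not hold.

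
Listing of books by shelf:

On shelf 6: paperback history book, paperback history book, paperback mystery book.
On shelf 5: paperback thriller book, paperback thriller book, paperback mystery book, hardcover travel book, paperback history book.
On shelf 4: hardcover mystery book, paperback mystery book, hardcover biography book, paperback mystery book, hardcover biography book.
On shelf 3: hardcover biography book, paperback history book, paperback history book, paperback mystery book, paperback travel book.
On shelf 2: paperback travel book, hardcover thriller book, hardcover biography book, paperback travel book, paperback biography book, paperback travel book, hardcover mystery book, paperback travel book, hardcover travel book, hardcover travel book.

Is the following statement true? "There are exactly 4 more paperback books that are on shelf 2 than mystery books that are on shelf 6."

True

paperback books on shelf 2: 5.
mystery books on shelf 6: 1.
The claim requires 5 − 1 (= 4) to equal 4, which holds.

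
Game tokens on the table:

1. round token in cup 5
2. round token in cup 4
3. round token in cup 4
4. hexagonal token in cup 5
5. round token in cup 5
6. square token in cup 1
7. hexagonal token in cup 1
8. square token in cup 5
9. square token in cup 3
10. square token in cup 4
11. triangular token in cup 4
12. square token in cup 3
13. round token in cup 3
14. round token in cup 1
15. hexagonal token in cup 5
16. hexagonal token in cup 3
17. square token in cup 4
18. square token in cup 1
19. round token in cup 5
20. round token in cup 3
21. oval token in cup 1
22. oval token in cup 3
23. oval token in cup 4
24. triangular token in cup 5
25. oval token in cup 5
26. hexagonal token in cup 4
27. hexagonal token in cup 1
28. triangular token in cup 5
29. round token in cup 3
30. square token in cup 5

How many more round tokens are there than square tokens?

round tokens: 9.
square tokens: 8.
9 − 8 = 1.

1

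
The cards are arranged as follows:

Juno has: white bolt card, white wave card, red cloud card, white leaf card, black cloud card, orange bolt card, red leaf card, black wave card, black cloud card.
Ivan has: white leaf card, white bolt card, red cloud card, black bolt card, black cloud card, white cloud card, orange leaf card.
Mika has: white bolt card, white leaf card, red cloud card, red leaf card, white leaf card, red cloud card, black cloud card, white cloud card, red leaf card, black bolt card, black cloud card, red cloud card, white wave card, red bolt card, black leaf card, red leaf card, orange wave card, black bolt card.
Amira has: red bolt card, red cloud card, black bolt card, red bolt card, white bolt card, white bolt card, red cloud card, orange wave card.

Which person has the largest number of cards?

Counts by player: Mika→18, Juno→9, Amira→8, Ivan→7.
The maximum is 18, held uniquely by Mika.

Mika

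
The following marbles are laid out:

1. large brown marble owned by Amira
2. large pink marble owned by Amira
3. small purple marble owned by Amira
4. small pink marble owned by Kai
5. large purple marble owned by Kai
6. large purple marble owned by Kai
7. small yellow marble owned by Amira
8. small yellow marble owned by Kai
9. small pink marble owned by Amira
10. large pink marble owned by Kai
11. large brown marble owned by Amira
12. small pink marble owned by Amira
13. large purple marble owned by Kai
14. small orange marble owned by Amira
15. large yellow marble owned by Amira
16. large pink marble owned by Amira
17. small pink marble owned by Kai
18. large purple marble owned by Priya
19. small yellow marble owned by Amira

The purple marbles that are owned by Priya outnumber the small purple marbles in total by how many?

0

purple marbles owned by Priya: 1.
small purple marbles: 1.
1 − 1 = 0.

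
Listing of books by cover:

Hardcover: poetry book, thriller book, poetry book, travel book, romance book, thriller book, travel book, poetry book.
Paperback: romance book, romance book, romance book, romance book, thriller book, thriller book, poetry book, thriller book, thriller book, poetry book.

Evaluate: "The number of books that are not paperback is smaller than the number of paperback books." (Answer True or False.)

|books that are not paperback| = 8.
|paperback books| = 10.
The claim requires 8 < 10, which holds.

True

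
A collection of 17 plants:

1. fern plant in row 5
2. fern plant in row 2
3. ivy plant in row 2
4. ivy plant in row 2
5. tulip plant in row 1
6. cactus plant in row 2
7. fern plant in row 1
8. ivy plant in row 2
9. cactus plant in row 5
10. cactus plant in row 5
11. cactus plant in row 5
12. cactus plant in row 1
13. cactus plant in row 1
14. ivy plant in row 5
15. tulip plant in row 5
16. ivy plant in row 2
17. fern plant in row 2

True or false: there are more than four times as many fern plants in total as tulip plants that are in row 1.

False

|fern plants| = 4.
|tulip plants in row 1| = 1.
The claim requires 4 > 4 × 1 = 4, which does not hold.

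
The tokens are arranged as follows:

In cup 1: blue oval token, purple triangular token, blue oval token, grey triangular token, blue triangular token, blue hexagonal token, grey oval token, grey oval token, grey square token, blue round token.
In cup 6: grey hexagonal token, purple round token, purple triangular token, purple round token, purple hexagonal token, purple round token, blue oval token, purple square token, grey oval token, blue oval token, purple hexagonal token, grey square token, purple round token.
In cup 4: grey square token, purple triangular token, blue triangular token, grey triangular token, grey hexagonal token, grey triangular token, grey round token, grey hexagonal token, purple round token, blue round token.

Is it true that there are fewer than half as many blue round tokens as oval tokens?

True

|blue round tokens| = 2.
|oval tokens| = 7.
The claim requires 2 × 2 = 4 < 7, which holds.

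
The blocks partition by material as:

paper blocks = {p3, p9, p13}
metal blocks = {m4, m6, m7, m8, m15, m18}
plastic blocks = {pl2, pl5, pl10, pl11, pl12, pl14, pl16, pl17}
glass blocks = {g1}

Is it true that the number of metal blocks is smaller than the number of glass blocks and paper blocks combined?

False

There are 6 metal blocks.
glass blocks: 1; paper blocks: 3; combined: 1 + 3 = 4.
The claim requires 6 < 4, which does not hold.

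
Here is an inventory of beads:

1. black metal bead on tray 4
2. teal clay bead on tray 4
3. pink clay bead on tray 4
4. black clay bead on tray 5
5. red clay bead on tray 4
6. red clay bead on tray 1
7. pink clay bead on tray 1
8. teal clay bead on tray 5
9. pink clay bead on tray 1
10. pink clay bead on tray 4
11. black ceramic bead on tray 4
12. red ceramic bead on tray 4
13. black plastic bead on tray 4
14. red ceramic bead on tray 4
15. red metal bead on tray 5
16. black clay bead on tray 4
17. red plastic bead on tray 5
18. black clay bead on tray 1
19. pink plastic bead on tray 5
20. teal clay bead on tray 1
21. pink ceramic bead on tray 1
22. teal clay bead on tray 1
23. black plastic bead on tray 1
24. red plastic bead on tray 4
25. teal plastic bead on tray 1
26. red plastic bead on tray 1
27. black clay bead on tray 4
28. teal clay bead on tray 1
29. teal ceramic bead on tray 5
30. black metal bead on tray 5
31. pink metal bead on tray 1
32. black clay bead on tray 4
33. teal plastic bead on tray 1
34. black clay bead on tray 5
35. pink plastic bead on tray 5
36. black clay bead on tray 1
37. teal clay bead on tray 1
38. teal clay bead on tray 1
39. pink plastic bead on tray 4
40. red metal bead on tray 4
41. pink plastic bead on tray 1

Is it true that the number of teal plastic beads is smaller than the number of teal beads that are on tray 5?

False

|teal plastic beads| = 2.
|teal beads on tray 5| = 2.
The claim requires 2 < 2, which does not hold.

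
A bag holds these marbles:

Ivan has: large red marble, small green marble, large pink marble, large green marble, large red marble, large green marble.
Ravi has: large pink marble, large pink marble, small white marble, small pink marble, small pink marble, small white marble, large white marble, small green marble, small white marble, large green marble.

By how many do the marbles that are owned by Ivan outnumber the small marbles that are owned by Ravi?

marbles owned by Ivan: 6.
small marbles owned by Ravi: 6.
6 − 6 = 0.

0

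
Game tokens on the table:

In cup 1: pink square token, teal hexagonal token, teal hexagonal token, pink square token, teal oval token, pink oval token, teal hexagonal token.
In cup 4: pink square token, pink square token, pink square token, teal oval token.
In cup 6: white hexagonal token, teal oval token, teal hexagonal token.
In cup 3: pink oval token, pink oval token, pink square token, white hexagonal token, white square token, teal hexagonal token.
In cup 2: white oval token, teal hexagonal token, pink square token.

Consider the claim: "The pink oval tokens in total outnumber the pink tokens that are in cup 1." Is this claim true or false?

There are 3 pink oval tokens.
There are 3 pink tokens in cup 1.
The claim requires 3 > 3, which does not hold.

False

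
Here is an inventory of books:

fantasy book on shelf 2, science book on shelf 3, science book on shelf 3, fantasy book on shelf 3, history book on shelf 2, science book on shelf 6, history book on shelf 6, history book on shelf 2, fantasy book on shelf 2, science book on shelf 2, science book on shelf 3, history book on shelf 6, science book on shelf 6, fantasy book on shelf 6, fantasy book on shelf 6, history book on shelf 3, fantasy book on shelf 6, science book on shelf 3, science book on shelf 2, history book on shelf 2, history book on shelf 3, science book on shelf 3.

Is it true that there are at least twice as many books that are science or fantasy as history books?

True

books that are science or fantasy: 15.
history books: 7.
The claim requires 15 ≥ 2 × 7 = 14, which holds.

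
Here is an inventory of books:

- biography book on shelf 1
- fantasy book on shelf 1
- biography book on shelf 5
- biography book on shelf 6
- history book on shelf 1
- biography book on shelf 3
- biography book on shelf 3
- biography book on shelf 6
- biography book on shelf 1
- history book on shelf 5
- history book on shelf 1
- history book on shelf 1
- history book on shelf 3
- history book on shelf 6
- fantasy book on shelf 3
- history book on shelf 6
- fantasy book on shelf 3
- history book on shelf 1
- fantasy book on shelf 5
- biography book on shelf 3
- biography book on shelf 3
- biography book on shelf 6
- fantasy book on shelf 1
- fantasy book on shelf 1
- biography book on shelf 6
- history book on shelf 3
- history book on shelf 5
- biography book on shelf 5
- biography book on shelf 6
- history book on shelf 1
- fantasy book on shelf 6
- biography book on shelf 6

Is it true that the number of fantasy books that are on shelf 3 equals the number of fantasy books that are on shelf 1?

There are 2 fantasy books on shelf 3.
There are 3 fantasy books on shelf 1.
The claim requires 2 = 3, which does not hold.

False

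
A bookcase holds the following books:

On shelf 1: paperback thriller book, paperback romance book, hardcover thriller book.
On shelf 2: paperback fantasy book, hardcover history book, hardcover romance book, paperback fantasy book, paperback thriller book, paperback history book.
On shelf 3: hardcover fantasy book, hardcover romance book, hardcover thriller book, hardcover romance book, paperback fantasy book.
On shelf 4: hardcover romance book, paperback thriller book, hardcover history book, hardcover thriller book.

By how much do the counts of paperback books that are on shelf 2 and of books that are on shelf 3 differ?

1

paperback books on shelf 2: 4. books on shelf 3: 5.
|4 − 5| = 5 − 4 = 1.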